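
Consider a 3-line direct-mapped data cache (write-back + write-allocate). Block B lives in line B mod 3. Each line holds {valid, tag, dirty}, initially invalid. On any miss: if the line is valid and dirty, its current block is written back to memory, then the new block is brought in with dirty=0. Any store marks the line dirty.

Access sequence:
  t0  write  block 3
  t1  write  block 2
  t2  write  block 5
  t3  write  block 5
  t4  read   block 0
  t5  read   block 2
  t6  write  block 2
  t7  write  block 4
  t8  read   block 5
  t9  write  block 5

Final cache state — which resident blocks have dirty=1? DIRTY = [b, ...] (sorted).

DIRTY = [4, 5]

0: W B3 -> L0 miss  d=D]
1: W B2 -> L2 miss  d=D]
2: W B5 -> L2 miss wb->B2  d=D]
3: W B5 -> L2 hit  d=D]
4: R B0 -> L0 miss wb->B3  d=-]
5: R B2 -> L2 miss wb->B5  d=-]
6: W B2 -> L2 hit  d=D]
7: W B4 -> L1 miss  d=D]
8: R B5 -> L2 miss wb->B2  d=-]
9: W B5 -> L2 hit  d=D]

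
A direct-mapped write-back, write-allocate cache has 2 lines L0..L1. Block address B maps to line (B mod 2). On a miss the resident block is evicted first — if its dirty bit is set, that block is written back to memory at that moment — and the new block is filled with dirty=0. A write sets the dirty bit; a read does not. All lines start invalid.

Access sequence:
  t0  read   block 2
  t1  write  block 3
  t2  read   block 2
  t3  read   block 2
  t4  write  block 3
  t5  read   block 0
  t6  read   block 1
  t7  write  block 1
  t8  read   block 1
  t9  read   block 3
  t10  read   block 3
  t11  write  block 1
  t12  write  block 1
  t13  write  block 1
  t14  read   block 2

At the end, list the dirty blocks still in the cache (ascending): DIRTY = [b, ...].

0: R B2 → L0 miss [-]
1: W B3 → L1 miss [D]
2: R B2 → L0 hit [-]
3: R B2 → L0 hit [-]
4: W B3 → L1 hit [D]
5: R B0 → L0 miss [-]
6: R B1 → L1 miss wb→B3 [-]
7: W B1 → L1 hit [D]
8: R B1 → L1 hit [D]
9: R B3 → L1 miss wb→B1 [-]
10: R B3 → L1 hit [-]
11: W B1 → L1 miss [D]
12: W B1 → L1 hit [D]
13: W B1 → L1 hit [D]
14: R B2 → L0 miss [-]

DIRTY = [1]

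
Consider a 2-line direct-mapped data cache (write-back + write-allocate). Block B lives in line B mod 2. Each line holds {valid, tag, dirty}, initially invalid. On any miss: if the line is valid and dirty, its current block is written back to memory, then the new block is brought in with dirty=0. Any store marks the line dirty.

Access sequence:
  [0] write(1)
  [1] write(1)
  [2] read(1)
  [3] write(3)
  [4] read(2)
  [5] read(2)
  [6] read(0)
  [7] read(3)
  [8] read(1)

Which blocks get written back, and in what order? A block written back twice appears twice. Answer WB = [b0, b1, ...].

  0 | W B1 → L1 miss [D]
  1 | W B1 → L1 hit [D]
  2 | R B1 → L1 hit [D]
  3 | W B3 → L1 miss wb→B1 [D]
  4 | R B2 → L0 miss [-]
  5 | R B2 → L0 hit [-]
  6 | R B0 → L0 miss [-]
  7 | R B3 → L1 hit [D]
  8 | R B1 → L1 miss wb→B3 [-]

WB = [1, 3]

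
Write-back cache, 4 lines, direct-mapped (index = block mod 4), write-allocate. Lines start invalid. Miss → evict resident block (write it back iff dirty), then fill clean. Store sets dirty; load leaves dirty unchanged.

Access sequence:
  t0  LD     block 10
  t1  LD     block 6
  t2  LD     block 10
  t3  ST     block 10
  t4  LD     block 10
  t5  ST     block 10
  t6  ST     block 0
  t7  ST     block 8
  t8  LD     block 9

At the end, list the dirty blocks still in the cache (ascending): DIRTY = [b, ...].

DIRTY = [8, 10]

  0 | R B10 → L2 miss [-]
  1 | R B6 → L2 miss [-]
  2 | R B10 → L2 miss [-]
  3 | W B10 → L2 hit [D]
  4 | R B10 → L2 hit [D]
  5 | W B10 → L2 hit [D]
  6 | W B0 → L0 miss [D]
  7 | W B8 → L0 miss wb→B0 [D]
  8 | R B9 → L1 miss [-]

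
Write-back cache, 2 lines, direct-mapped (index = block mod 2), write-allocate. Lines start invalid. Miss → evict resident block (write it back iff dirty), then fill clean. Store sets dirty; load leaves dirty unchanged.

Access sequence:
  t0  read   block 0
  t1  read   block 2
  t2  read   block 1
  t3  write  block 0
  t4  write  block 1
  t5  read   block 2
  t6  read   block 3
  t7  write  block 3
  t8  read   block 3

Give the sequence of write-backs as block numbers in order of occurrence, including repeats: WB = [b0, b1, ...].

  0 | R B0 → L0 miss [-]
  1 | R B2 → L0 miss [-]
  2 | R B1 → L1 miss [-]
  3 | W B0 → L0 miss [D]
  4 | W B1 → L1 hit [D]
  5 | R B2 → L0 miss wb→B0 [-]
  6 | R B3 → L1 miss wb→B1 [-]
  7 | W B3 → L1 hit [D]
  8 | R B3 → L1 hit [D]

WB = [0, 1]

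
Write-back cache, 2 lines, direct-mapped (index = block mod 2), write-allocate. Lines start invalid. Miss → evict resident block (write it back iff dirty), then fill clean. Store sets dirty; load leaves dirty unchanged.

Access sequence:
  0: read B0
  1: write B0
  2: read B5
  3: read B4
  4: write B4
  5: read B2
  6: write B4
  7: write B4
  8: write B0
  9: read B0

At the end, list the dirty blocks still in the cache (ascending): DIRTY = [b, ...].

DIRTY = [0]

0: R B0 -> L0 miss  d=-]
1: W B0 -> L0 hit  d=D]
2: R B5 -> L1 miss  d=-]
3: R B4 -> L0 miss wb->B0  d=-]
4: W B4 -> L0 hit  d=D]
5: R B2 -> L0 miss wb->B4  d=-]
6: W B4 -> L0 miss  d=D]
7: W B4 -> L0 hit  d=D]
8: W B0 -> L0 miss wb->B4  d=D]
9: R B0 -> L0 hit  d=D]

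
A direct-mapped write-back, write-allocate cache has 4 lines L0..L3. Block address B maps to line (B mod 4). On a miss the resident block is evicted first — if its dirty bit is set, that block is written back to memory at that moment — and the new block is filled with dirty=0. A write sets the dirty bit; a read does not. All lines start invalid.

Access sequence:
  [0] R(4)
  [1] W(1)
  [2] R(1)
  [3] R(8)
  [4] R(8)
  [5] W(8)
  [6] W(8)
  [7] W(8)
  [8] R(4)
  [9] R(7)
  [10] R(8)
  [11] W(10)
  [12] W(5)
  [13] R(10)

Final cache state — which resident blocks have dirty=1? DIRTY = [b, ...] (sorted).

0: R B4 -> L0 miss  d=-]
1: W B1 -> L1 miss  d=D]
2: R B1 -> L1 hit  d=D]
3: R B8 -> L0 miss  d=-]
4: R B8 -> L0 hit  d=-]
5: W B8 -> L0 hit  d=D]
6: W B8 -> L0 hit  d=D]
7: W B8 -> L0 hit  d=D]
8: R B4 -> L0 miss wb->B8  d=-]
9: R B7 -> L3 miss  d=-]
10: R B8 -> L0 miss  d=-]
11: W B10 -> L2 miss  d=D]
12: W B5 -> L1 miss wb->B1  d=D]
13: R B10 -> L2 hit  d=D]

DIRTY = [5, 10]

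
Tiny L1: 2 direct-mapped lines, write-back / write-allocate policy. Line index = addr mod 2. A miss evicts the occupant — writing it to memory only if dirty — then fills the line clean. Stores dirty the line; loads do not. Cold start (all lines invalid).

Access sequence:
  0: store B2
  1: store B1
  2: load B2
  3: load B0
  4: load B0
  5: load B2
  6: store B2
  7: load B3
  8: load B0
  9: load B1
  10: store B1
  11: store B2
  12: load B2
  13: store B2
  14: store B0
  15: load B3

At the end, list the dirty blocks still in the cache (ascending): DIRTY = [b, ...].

0: W B2 → L0 miss [D]
1: W B1 → L1 miss [D]
2: R B2 → L0 hit [D]
3: R B0 → L0 miss wb→B2 [-]
4: R B0 → L0 hit [-]
5: R B2 → L0 miss [-]
6: W B2 → L0 hit [D]
7: R B3 → L1 miss wb→B1 [-]
8: R B0 → L0 miss wb→B2 [-]
9: R B1 → L1 miss [-]
10: W B1 → L1 hit [D]
11: W B2 → L0 miss [D]
12: R B2 → L0 hit [D]
13: W B2 → L0 hit [D]
14: W B0 → L0 miss wb→B2 [D]
15: R B3 → L1 miss wb→B1 [-]

DIRTY = [0]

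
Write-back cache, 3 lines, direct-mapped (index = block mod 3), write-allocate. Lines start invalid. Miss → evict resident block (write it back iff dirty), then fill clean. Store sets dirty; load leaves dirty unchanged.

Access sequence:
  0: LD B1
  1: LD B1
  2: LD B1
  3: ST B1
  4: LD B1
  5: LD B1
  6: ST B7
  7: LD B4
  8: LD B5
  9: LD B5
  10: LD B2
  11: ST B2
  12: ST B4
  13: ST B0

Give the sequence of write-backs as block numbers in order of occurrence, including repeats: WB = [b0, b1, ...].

0: R B1 -> L1 miss  d=-]
1: R B1 -> L1 hit  d=-]
2: R B1 -> L1 hit  d=-]
3: W B1 -> L1 hit  d=D]
4: R B1 -> L1 hit  d=D]
5: R B1 -> L1 hit  d=D]
6: W B7 -> L1 miss wb->B1  d=D]
7: R B4 -> L1 miss wb->B7  d=-]
8: R B5 -> L2 miss  d=-]
9: R B5 -> L2 hit  d=-]
10: R B2 -> L2 miss  d=-]
11: W B2 -> L2 hit  d=D]
12: W B4 -> L1 hit  d=D]
13: W B0 -> L0 miss  d=D]

WB = [1, 7]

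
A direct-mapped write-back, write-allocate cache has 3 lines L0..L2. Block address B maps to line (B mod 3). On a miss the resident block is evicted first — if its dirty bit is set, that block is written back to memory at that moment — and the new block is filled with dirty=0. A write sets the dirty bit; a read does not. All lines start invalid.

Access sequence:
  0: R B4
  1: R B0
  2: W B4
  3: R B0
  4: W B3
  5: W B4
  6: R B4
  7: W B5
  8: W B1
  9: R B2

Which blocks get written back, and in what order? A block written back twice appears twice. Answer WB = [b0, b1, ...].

WB = [4, 5]

  0 | R B4 → L1 miss [-]
  1 | R B0 → L0 miss [-]
  2 | W B4 → L1 hit [D]
  3 | R B0 → L0 hit [-]
  4 | W B3 → L0 miss [D]
  5 | W B4 → L1 hit [D]
  6 | R B4 → L1 hit [D]
  7 | W B5 → L2 miss [D]
  8 | W B1 → L1 miss wb→B4 [D]
  9 | R B2 → L2 miss wb→B5 [-]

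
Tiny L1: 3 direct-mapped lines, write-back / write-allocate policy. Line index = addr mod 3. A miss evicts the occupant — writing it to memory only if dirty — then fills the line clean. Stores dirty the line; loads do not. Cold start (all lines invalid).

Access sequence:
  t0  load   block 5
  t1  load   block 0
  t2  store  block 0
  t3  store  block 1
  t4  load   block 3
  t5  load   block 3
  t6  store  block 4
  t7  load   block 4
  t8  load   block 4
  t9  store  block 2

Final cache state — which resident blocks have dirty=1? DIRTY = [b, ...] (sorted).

0: R B5 → L2 miss [-]
1: R B0 → L0 miss [-]
2: W B0 → L0 hit [D]
3: W B1 → L1 miss [D]
4: R B3 → L0 miss wb→B0 [-]
5: R B3 → L0 hit [-]
6: W B4 → L1 miss wb→B1 [D]
7: R B4 → L1 hit [D]
8: R B4 → L1 hit [D]
9: W B2 → L2 miss [D]

DIRTY = [2, 4]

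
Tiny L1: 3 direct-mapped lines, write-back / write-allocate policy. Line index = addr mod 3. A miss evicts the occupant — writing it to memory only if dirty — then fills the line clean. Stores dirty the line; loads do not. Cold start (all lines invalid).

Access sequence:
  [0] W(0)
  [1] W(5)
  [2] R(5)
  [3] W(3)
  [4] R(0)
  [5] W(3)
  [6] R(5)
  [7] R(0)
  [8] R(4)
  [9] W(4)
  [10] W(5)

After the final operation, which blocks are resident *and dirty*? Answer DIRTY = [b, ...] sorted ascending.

  0 | W B0 → L0 miss [D]
  1 | W B5 → L2 miss [D]
  2 | R B5 → L2 hit [D]
  3 | W B3 → L0 miss wb→B0 [D]
  4 | R B0 → L0 miss wb→B3 [-]
  5 | W B3 → L0 miss [D]
  6 | R B5 → L2 hit [D]
  7 | R B0 → L0 miss wb→B3 [-]
  8 | R B4 → L1 miss [-]
  9 | W B4 → L1 hit [D]
  10 | W B5 → L2 hit [D]

DIRTY = [4, 5]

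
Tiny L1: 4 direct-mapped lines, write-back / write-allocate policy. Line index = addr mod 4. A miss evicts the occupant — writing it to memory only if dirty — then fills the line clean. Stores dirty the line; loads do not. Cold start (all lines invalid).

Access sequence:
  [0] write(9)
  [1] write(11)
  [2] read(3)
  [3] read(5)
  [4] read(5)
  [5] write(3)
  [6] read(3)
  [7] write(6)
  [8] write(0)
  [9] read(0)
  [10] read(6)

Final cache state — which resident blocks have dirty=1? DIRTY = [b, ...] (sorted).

  0 | W B9 → L1 miss [D]
  1 | W B11 → L3 miss [D]
  2 | R B3 → L3 miss wb→B11 [-]
  3 | R B5 → L1 miss wb→B9 [-]
  4 | R B5 → L1 hit [-]
  5 | W B3 → L3 hit [D]
  6 | R B3 → L3 hit [D]
  7 | W B6 → L2 miss [D]
  8 | W B0 → L0 miss [D]
  9 | R B0 → L0 hit [D]
  10 | R B6 → L2 hit [D]

DIRTY = [0, 3, 6]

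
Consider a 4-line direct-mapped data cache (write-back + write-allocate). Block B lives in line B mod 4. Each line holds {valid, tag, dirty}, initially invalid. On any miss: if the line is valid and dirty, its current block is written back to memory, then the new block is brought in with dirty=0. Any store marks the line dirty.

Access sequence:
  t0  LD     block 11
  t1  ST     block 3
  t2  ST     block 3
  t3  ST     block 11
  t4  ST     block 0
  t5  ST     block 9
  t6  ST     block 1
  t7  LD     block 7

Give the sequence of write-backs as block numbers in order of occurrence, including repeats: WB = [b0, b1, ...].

WB = [3, 9, 11]

0: R B11 -> L3 miss  d=-]
1: W B3 -> L3 miss  d=D]
2: W B3 -> L3 hit  d=D]
3: W B11 -> L3 miss wb->B3  d=D]
4: W B0 -> L0 miss  d=D]
5: W B9 -> L1 miss  d=D]
6: W B1 -> L1 miss wb->B9  d=D]
7: R B7 -> L3 miss wb->B11  d=-]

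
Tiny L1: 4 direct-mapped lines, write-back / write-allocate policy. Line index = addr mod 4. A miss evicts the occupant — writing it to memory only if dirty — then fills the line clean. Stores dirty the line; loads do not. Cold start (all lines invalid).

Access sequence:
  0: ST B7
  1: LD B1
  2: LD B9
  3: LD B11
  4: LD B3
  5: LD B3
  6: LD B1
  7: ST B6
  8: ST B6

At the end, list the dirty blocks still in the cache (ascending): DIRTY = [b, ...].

  0 | W B7 → L3 miss [D]
  1 | R B1 → L1 miss [-]
  2 | R B9 → L1 miss [-]
  3 | R B11 → L3 miss wb→B7 [-]
  4 | R B3 → L3 miss [-]
  5 | R B3 → L3 hit [-]
  6 | R B1 → L1 miss [-]
  7 | W B6 → L2 miss [D]
  8 | W B6 → L2 hit [D]

DIRTY = [6]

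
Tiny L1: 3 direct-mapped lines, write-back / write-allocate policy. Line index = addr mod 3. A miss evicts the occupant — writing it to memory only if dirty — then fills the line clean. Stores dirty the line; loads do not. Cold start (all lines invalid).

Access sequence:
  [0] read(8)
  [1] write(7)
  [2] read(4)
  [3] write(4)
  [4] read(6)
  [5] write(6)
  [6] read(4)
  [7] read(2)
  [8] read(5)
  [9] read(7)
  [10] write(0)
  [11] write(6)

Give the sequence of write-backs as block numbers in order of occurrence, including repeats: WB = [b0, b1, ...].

0: R B8 -> L2 miss  d=-]
1: W B7 -> L1 miss  d=D]
2: R B4 -> L1 miss wb->B7  d=-]
3: W B4 -> L1 hit  d=D]
4: R B6 -> L0 miss  d=-]
5: W B6 -> L0 hit  d=D]
6: R B4 -> L1 hit  d=D]
7: R B2 -> L2 miss  d=-]
8: R B5 -> L2 miss  d=-]
9: R B7 -> L1 miss wb->B4  d=-]
10: W B0 -> L0 miss wb->B6  d=D]
11: W B6 -> L0 miss wb->B0  d=D]

WB = [7, 4, 6, 0]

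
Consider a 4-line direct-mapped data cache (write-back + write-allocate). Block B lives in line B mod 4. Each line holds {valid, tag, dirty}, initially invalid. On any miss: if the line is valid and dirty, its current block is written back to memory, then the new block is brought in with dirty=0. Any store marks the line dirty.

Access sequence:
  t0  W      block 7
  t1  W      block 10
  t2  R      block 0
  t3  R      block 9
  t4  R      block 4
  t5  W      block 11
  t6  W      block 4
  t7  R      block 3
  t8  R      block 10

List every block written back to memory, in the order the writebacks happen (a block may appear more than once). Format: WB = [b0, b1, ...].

WB = [7, 11]

0: W B7 → L3 miss [D]
1: W B10 → L2 miss [D]
2: R B0 → L0 miss [-]
3: R B9 → L1 miss [-]
4: R B4 → L0 miss [-]
5: W B11 → L3 miss wb→B7 [D]
6: W B4 → L0 hit [D]
7: R B3 → L3 miss wb→B11 [-]
8: R B10 → L2 hit [D]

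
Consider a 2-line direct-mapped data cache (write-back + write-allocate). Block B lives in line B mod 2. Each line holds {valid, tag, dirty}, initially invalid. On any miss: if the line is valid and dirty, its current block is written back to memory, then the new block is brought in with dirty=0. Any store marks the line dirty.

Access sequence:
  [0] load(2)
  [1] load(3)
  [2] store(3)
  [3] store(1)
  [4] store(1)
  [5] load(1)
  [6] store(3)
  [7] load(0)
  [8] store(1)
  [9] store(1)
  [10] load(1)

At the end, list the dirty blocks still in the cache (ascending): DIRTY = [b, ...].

0: R B2 -> L0 miss  d=-]
1: R B3 -> L1 miss  d=-]
2: W B3 -> L1 hit  d=D]
3: W B1 -> L1 miss wb->B3  d=D]
4: W B1 -> L1 hit  d=D]
5: R B1 -> L1 hit  d=D]
6: W B3 -> L1 miss wb->B1  d=D]
7: R B0 -> L0 miss  d=-]
8: W B1 -> L1 miss wb->B3  d=D]
9: W B1 -> L1 hit  d=D]
10: R B1 -> L1 hit  d=D]

DIRTY = [1]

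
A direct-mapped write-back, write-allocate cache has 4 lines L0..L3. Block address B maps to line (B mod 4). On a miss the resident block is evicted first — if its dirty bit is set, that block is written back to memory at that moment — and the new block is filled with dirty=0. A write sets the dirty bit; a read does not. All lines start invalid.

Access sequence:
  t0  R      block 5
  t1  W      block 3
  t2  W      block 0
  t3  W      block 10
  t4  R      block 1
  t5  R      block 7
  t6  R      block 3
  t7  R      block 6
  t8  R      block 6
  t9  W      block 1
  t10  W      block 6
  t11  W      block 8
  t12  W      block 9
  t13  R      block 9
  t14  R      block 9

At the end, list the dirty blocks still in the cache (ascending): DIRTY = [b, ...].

  0 | R B5 → L1 miss [-]
  1 | W B3 → L3 miss [D]
  2 | W B0 → L0 miss [D]
  3 | W B10 → L2 miss [D]
  4 | R B1 → L1 miss [-]
  5 | R B7 → L3 miss wb→B3 [-]
  6 | R B3 → L3 miss [-]
  7 | R B6 → L2 miss wb→B10 [-]
  8 | R B6 → L2 hit [-]
  9 | W B1 → L1 hit [D]
  10 | W B6 → L2 hit [D]
  11 | W B8 → L0 miss wb→B0 [D]
  12 | W B9 → L1 miss wb→B1 [D]
  13 | R B9 → L1 hit [D]
  14 | R B9 → L1 hit [D]

DIRTY = [6, 8, 9]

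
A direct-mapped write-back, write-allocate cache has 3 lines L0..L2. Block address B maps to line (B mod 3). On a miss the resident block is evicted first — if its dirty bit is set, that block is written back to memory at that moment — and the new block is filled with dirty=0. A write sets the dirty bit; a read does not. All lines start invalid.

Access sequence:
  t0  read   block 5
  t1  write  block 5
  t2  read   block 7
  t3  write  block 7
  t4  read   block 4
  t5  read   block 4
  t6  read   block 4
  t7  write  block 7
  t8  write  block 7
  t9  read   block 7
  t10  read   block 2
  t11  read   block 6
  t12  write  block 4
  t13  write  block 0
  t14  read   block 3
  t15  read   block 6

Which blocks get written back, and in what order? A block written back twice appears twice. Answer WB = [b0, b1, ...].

0: R B5 → L2 miss [-]
1: W B5 → L2 hit [D]
2: R B7 → L1 miss [-]
3: W B7 → L1 hit [D]
4: R B4 → L1 miss wb→B7 [-]
5: R B4 → L1 hit [-]
6: R B4 → L1 hit [-]
7: W B7 → L1 miss [D]
8: W B7 → L1 hit [D]
9: R B7 → L1 hit [D]
10: R B2 → L2 miss wb→B5 [-]
11: R B6 → L0 miss [-]
12: W B4 → L1 miss wb→B7 [D]
13: W B0 → L0 miss [D]
14: R B3 → L0 miss wb→B0 [-]
15: R B6 → L0 miss [-]

WB = [7, 5, 7, 0]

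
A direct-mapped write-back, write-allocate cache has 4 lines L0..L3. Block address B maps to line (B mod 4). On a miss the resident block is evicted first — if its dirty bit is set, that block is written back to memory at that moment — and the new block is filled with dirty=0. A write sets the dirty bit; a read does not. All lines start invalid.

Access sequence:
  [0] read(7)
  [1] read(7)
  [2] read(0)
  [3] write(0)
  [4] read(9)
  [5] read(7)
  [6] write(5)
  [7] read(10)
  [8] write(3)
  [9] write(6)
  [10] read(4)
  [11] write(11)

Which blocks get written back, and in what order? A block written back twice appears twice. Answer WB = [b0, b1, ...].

0: R B7 → L3 miss [-]
1: R B7 → L3 hit [-]
2: R B0 → L0 miss [-]
3: W B0 → L0 hit [D]
4: R B9 → L1 miss [-]
5: R B7 → L3 hit [-]
6: W B5 → L1 miss [D]
7: R B10 → L2 miss [-]
8: W B3 → L3 miss [D]
9: W B6 → L2 miss [D]
10: R B4 → L0 miss wb→B0 [-]
11: W B11 → L3 miss wb→B3 [D]

WB = [0, 3]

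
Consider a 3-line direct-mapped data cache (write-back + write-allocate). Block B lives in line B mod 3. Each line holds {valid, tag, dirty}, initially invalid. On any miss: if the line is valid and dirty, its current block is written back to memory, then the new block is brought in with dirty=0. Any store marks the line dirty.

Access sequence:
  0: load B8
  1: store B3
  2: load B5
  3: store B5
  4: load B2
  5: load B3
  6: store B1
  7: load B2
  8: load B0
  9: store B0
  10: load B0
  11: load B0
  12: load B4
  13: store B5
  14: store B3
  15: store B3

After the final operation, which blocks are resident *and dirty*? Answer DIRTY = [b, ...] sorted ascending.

  0 | R B8 → L2 miss [-]
  1 | W B3 → L0 miss [D]
  2 | R B5 → L2 miss [-]
  3 | W B5 → L2 hit [D]
  4 | R B2 → L2 miss wb→B5 [-]
  5 | R B3 → L0 hit [D]
  6 | W B1 → L1 miss [D]
  7 | R B2 → L2 hit [-]
  8 | R B0 → L0 miss wb→B3 [-]
  9 | W B0 → L0 hit [D]
  10 | R B0 → L0 hit [D]
  11 | R B0 → L0 hit [D]
  12 | R B4 → L1 miss wb→B1 [-]
  13 | W B5 → L2 miss [D]
  14 | W B3 → L0 miss wb→B0 [D]
  15 | W B3 → L0 hit [D]

DIRTY = [3, 5]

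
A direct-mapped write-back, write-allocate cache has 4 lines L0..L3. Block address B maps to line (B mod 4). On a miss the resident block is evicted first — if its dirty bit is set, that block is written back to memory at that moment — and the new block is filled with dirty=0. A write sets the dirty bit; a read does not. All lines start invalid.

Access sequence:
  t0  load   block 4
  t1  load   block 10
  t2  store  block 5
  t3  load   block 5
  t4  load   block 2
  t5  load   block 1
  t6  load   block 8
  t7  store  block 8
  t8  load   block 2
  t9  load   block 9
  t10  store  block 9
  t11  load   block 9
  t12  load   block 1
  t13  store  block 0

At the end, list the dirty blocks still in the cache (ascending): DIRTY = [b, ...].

DIRTY = [0]

  0 | R B4 → L0 miss [-]
  1 | R B10 → L2 miss [-]
  2 | W B5 → L1 miss [D]
  3 | R B5 → L1 hit [D]
  4 | R B2 → L2 miss [-]
  5 | R B1 → L1 miss wb→B5 [-]
  6 | R B8 → L0 miss [-]
  7 | W B8 → L0 hit [D]
  8 | R B2 → L2 hit [-]
  9 | R B9 → L1 miss [-]
  10 | W B9 → L1 hit [D]
  11 | R B9 → L1 hit [D]
  12 | R B1 → L1 miss wb→B9 [-]
  13 | W B0 → L0 miss wb→B8 [D]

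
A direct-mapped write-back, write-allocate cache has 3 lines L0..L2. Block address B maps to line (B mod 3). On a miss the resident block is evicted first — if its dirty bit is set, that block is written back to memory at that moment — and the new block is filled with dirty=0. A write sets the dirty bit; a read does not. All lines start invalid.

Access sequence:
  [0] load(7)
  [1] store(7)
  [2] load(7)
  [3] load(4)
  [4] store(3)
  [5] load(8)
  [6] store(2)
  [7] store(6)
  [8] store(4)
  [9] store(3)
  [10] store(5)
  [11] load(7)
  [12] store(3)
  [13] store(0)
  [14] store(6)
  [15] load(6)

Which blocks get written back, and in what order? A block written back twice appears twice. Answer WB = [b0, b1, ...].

0: R B7 → L1 miss [-]
1: W B7 → L1 hit [D]
2: R B7 → L1 hit [D]
3: R B4 → L1 miss wb→B7 [-]
4: W B3 → L0 miss [D]
5: R B8 → L2 miss [-]
6: W B2 → L2 miss [D]
7: W B6 → L0 miss wb→B3 [D]
8: W B4 → L1 hit [D]
9: W B3 → L0 miss wb→B6 [D]
10: W B5 → L2 miss wb→B2 [D]
11: R B7 → L1 miss wb→B4 [-]
12: W B3 → L0 hit [D]
13: W B0 → L0 miss wb→B3 [D]
14: W B6 → L0 miss wb→B0 [D]
15: R B6 → L0 hit [D]

WB = [7, 3, 6, 2, 4, 3, 0]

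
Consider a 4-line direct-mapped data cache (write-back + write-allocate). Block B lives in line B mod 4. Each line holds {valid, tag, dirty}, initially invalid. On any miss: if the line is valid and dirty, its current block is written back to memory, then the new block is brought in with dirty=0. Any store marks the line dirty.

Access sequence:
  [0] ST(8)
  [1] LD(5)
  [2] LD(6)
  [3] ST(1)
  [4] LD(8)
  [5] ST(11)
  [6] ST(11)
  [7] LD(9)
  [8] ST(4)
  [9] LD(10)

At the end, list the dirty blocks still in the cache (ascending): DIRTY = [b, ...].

  0 | W B8 → L0 miss [D]
  1 | R B5 → L1 miss [-]
  2 | R B6 → L2 miss [-]
  3 | W B1 → L1 miss [D]
  4 | R B8 → L0 hit [D]
  5 | W B11 → L3 miss [D]
  6 | W B11 → L3 hit [D]
  7 | R B9 → L1 miss wb→B1 [-]
  8 | W B4 → L0 miss wb→B8 [D]
  9 | R B10 → L2 miss [-]

DIRTY = [4, 11]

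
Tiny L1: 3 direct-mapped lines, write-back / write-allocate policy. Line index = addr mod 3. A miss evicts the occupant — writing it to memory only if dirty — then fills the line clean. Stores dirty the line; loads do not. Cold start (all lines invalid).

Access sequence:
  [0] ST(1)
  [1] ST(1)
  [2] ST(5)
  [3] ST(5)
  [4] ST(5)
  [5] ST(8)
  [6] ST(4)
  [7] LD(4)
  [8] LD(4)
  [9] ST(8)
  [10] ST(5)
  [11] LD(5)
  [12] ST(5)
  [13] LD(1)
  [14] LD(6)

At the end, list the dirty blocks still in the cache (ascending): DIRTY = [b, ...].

  0 | W B1 → L1 miss [D]
  1 | W B1 → L1 hit [D]
  2 | W B5 → L2 miss [D]
  3 | W B5 → L2 hit [D]
  4 | W B5 → L2 hit [D]
  5 | W B8 → L2 miss wb→B5 [D]
  6 | W B4 → L1 miss wb→B1 [D]
  7 | R B4 → L1 hit [D]
  8 | R B4 → L1 hit [D]
  9 | W B8 → L2 hit [D]
  10 | W B5 → L2 miss wb→B8 [D]
  11 | R B5 → L2 hit [D]
  12 | W B5 → L2 hit [D]
  13 | R B1 → L1 miss wb→B4 [-]
  14 | R B6 → L0 miss [-]

DIRTY = [5]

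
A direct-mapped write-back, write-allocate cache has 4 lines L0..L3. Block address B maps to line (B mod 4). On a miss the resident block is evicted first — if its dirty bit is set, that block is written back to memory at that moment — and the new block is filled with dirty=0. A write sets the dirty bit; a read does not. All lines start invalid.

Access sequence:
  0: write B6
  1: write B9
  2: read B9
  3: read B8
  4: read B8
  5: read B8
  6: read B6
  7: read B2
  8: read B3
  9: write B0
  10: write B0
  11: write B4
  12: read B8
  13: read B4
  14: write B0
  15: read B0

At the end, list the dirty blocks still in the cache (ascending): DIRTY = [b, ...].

DIRTY = [0, 9]

  0 | W B6 → L2 miss [D]
  1 | W B9 → L1 miss [D]
  2 | R B9 → L1 hit [D]
  3 | R B8 → L0 miss [-]
  4 | R B8 → L0 hit [-]
  5 | R B8 → L0 hit [-]
  6 | R B6 → L2 hit [D]
  7 | R B2 → L2 miss wb→B6 [-]
  8 | R B3 → L3 miss [-]
  9 | W B0 → L0 miss [D]
  10 | W B0 → L0 hit [D]
  11 | W B4 → L0 miss wb→B0 [D]
  12 | R B8 → L0 miss wb→B4 [-]
  13 | R B4 → L0 miss [-]
  14 | W B0 → L0 miss [D]
  15 | R B0 → L0 hit [D]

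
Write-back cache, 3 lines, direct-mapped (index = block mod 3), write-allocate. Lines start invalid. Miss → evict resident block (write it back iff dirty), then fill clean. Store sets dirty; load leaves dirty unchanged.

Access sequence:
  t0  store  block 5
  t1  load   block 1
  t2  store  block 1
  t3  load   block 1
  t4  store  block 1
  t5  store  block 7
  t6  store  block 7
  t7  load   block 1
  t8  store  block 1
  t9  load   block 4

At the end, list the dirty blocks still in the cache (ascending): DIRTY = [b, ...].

DIRTY = [5]

0: W B5 → L2 miss [D]
1: R B1 → L1 miss [-]
2: W B1 → L1 hit [D]
3: R B1 → L1 hit [D]
4: W B1 → L1 hit [D]
5: W B7 → L1 miss wb→B1 [D]
6: W B7 → L1 hit [D]
7: R B1 → L1 miss wb→B7 [-]
8: W B1 → L1 hit [D]
9: R B4 → L1 miss wb→B1 [-]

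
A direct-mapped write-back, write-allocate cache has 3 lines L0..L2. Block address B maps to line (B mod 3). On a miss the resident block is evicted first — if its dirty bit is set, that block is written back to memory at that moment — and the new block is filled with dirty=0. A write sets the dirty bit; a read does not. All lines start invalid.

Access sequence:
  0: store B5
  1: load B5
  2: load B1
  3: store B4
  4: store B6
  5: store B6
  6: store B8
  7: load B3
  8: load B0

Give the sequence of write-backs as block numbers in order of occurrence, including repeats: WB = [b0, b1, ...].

WB = [5, 6]

0: W B5 -> L2 miss  d=D]
1: R B5 -> L2 hit  d=D]
2: R B1 -> L1 miss  d=-]
3: W B4 -> L1 miss  d=D]
4: W B6 -> L0 miss  d=D]
5: W B6 -> L0 hit  d=D]
6: W B8 -> L2 miss wb->B5  d=D]
7: R B3 -> L0 miss wb->B6  d=-]
8: R B0 -> L0 miss  d=-]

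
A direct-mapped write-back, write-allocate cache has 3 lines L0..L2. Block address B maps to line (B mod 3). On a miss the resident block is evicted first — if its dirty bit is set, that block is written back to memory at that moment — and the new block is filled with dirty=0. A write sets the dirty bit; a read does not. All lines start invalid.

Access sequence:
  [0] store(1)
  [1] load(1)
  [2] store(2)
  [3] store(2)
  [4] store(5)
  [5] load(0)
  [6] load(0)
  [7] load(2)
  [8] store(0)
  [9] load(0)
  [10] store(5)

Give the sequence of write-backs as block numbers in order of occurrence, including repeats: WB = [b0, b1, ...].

WB = [2, 5]

0: W B1 -> L1 miss  d=D]
1: R B1 -> L1 hit  d=D]
2: W B2 -> L2 miss  d=D]
3: W B2 -> L2 hit  d=D]
4: W B5 -> L2 miss wb->B2  d=D]
5: R B0 -> L0 miss  d=-]
6: R B0 -> L0 hit  d=-]
7: R B2 -> L2 miss wb->B5  d=-]
8: W B0 -> L0 hit  d=D]
9: R B0 -> L0 hit  d=D]
10: W B5 -> L2 miss  d=D]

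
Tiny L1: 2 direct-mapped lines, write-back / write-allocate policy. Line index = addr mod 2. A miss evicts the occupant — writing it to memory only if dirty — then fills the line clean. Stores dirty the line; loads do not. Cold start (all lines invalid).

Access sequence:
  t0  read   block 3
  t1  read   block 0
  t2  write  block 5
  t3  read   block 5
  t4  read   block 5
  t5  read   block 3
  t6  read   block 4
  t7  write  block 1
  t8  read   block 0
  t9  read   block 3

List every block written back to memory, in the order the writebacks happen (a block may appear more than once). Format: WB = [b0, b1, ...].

  0 | R B3 → L1 miss [-]
  1 | R B0 → L0 miss [-]
  2 | W B5 → L1 miss [D]
  3 | R B5 → L1 hit [D]
  4 | R B5 → L1 hit [D]
  5 | R B3 → L1 miss wb→B5 [-]
  6 | R B4 → L0 miss [-]
  7 | W B1 → L1 miss [D]
  8 | R B0 → L0 miss [-]
  9 | R B3 → L1 miss wb→B1 [-]

WB = [5, 1]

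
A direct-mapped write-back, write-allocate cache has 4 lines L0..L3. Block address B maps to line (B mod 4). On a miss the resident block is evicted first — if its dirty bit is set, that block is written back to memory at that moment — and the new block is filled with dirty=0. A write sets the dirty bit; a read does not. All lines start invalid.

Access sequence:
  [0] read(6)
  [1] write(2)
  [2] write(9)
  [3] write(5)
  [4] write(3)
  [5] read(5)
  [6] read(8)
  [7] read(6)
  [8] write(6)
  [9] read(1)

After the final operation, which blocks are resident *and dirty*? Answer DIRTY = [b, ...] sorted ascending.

0: R B6 -> L2 miss  d=-]
1: W B2 -> L2 miss  d=D]
2: W B9 -> L1 miss  d=D]
3: W B5 -> L1 miss wb->B9  d=D]
4: W B3 -> L3 miss  d=D]
5: R B5 -> L1 hit  d=D]
6: R B8 -> L0 miss  d=-]
7: R B6 -> L2 miss wb->B2  d=-]
8: W B6 -> L2 hit  d=D]
9: R B1 -> L1 miss wb->B5  d=-]

DIRTY = [3, 6]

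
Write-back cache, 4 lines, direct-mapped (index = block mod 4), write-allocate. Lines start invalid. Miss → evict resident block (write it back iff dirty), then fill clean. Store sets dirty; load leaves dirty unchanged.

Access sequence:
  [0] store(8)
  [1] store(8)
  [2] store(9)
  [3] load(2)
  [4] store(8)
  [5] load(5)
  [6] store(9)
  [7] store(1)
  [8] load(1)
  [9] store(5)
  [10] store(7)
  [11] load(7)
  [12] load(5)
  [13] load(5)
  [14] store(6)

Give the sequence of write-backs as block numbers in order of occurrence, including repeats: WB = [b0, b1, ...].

WB = [9, 9, 1]

0: W B8 -> L0 miss  d=D]
1: W B8 -> L0 hit  d=D]
2: W B9 -> L1 miss  d=D]
3: R B2 -> L2 miss  d=-]
4: W B8 -> L0 hit  d=D]
5: R B5 -> L1 miss wb->B9  d=-]
6: W B9 -> L1 miss  d=D]
7: W B1 -> L1 miss wb->B9  d=D]
8: R B1 -> L1 hit  d=D]
9: W B5 -> L1 miss wb->B1  d=D]
10: W B7 -> L3 miss  d=D]
11: R B7 -> L3 hit  d=D]
12: R B5 -> L1 hit  d=D]
13: R B5 -> L1 hit  d=D]
14: W B6 -> L2 miss  d=D]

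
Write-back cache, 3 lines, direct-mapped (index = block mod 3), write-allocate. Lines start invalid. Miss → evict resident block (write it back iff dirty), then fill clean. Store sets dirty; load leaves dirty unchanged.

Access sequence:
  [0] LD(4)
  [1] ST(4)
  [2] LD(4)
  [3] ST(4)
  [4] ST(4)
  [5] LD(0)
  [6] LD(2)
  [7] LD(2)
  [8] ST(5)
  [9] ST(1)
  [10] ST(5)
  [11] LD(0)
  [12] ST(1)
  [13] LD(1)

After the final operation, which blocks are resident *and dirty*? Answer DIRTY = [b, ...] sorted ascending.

DIRTY = [1, 5]

0: R B4 → L1 miss [-]
1: W B4 → L1 hit [D]
2: R B4 → L1 hit [D]
3: W B4 → L1 hit [D]
4: W B4 → L1 hit [D]
5: R B0 → L0 miss [-]
6: R B2 → L2 miss [-]
7: R B2 → L2 hit [-]
8: W B5 → L2 miss [D]
9: W B1 → L1 miss wb→B4 [D]
10: W B5 → L2 hit [D]
11: R B0 → L0 hit [-]
12: W B1 → L1 hit [D]
13: R B1 → L1 hit [D]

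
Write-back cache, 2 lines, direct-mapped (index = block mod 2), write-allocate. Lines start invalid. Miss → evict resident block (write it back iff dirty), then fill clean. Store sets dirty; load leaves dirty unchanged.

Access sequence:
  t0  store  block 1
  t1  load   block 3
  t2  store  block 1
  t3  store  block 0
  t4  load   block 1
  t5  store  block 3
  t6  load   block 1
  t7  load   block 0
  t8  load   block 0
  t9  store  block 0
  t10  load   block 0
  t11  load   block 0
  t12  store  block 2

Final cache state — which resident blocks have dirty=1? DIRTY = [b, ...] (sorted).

  0 | W B1 → L1 miss [D]
  1 | R B3 → L1 miss wb→B1 [-]
  2 | W B1 → L1 miss [D]
  3 | W B0 → L0 miss [D]
  4 | R B1 → L1 hit [D]
  5 | W B3 → L1 miss wb→B1 [D]
  6 | R B1 → L1 miss wb→B3 [-]
  7 | R B0 → L0 hit [D]
  8 | R B0 → L0 hit [D]
  9 | W B0 → L0 hit [D]
  10 | R B0 → L0 hit [D]
  11 | R B0 → L0 hit [D]
  12 | W B2 → L0 miss wb→B0 [D]

DIRTY = [2]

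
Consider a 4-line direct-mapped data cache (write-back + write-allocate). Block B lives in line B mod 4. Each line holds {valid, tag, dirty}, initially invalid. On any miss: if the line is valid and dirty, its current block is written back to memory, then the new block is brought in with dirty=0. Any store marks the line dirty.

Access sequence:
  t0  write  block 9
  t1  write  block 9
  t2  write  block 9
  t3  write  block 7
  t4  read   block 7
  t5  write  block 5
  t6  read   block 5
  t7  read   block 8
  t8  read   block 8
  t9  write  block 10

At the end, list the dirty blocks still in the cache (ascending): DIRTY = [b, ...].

  0 | W B9 → L1 miss [D]
  1 | W B9 → L1 hit [D]
  2 | W B9 → L1 hit [D]
  3 | W B7 → L3 miss [D]
  4 | R B7 → L3 hit [D]
  5 | W B5 → L1 miss wb→B9 [D]
  6 | R B5 → L1 hit [D]
  7 | R B8 → L0 miss [-]
  8 | R B8 → L0 hit [-]
  9 | W B10 → L2 miss [D]

DIRTY = [5, 7, 10]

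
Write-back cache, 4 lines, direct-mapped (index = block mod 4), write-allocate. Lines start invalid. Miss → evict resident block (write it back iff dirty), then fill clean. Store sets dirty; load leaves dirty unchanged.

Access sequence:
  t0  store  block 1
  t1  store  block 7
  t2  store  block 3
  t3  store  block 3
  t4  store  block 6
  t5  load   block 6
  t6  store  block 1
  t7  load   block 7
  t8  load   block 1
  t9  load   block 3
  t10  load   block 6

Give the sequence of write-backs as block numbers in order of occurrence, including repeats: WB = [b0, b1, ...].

WB = [7, 3]

0: W B1 → L1 miss [D]
1: W B7 → L3 miss [D]
2: W B3 → L3 miss wb→B7 [D]
3: W B3 → L3 hit [D]
4: W B6 → L2 miss [D]
5: R B6 → L2 hit [D]
6: W B1 → L1 hit [D]
7: R B7 → L3 miss wb→B3 [-]
8: R B1 → L1 hit [D]
9: R B3 → L3 miss [-]
10: R B6 → L2 hit [D]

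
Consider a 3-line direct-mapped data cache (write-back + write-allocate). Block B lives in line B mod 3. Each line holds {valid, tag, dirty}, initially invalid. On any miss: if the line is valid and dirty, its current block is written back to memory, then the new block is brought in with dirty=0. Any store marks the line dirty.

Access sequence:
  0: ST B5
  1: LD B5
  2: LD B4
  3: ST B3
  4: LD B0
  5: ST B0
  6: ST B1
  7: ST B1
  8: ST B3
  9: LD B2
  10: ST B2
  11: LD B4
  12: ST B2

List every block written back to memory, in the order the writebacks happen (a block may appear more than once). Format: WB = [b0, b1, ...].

0: W B5 -> L2 miss  d=D]
1: R B5 -> L2 hit  d=D]
2: R B4 -> L1 miss  d=-]
3: W B3 -> L0 miss  d=D]
4: R B0 -> L0 miss wb->B3  d=-]
5: W B0 -> L0 hit  d=D]
6: W B1 -> L1 miss  d=D]
7: W B1 -> L1 hit  d=D]
8: W B3 -> L0 miss wb->B0  d=D]
9: R B2 -> L2 miss wb->B5  d=-]
10: W B2 -> L2 hit  d=D]
11: R B4 -> L1 miss wb->B1  d=-]
12: W B2 -> L2 hit  d=D]

WB = [3, 0, 5, 1]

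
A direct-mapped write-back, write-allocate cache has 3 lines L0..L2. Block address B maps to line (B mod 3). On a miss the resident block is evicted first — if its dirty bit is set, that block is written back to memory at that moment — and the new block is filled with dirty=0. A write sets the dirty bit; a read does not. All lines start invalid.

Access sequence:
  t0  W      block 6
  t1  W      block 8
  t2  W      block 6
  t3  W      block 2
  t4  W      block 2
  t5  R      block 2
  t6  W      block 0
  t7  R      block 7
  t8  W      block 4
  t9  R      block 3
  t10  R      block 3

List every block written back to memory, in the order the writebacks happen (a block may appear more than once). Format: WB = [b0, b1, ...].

WB = [8, 6, 0]

0: W B6 → L0 miss [D]
1: W B8 → L2 miss [D]
2: W B6 → L0 hit [D]
3: W B2 → L2 miss wb→B8 [D]
4: W B2 → L2 hit [D]
5: R B2 → L2 hit [D]
6: W B0 → L0 miss wb→B6 [D]
7: R B7 → L1 miss [-]
8: W B4 → L1 miss [D]
9: R B3 → L0 miss wb→B0 [-]
10: R B3 → L0 hit [-]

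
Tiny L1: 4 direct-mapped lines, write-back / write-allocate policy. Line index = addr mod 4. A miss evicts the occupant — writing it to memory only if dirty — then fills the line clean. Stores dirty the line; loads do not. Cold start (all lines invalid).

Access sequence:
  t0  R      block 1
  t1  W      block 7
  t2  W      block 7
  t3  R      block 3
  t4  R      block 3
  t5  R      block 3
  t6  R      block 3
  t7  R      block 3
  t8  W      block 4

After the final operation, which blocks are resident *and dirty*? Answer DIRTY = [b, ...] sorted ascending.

DIRTY = [4]

  0 | R B1 → L1 miss [-]
  1 | W B7 → L3 miss [D]
  2 | W B7 → L3 hit [D]
  3 | R B3 → L3 miss wb→B7 [-]
  4 | R B3 → L3 hit [-]
  5 | R B3 → L3 hit [-]
  6 | R B3 → L3 hit [-]
  7 | R B3 → L3 hit [-]
  8 | W B4 → L0 miss [D]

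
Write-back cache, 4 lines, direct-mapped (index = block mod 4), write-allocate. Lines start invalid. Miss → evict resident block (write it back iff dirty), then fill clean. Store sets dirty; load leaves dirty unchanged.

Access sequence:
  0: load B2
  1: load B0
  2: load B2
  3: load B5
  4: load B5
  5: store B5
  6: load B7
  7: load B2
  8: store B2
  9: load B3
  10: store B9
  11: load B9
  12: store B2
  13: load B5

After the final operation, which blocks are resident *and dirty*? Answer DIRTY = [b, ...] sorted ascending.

DIRTY = [2]

0: R B2 -> L2 miss  d=-]
1: R B0 -> L0 miss  d=-]
2: R B2 -> L2 hit  d=-]
3: R B5 -> L1 miss  d=-]
4: R B5 -> L1 hit  d=-]
5: W B5 -> L1 hit  d=D]
6: R B7 -> L3 miss  d=-]
7: R B2 -> L2 hit  d=-]
8: W B2 -> L2 hit  d=D]
9: R B3 -> L3 miss  d=-]
10: W B9 -> L1 miss wb->B5  d=D]
11: R B9 -> L1 hit  d=D]
12: W B2 -> L2 hit  d=D]
13: R B5 -> L1 miss wb->B9  d=-]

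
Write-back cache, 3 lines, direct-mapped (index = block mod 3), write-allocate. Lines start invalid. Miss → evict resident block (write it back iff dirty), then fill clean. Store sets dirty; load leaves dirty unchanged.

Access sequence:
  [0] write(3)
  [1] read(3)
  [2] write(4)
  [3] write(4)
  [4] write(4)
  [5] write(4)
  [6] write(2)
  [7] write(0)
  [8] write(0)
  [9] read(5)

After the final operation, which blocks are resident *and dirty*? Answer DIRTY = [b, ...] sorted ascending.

0: W B3 → L0 miss [D]
1: R B3 → L0 hit [D]
2: W B4 → L1 miss [D]
3: W B4 → L1 hit [D]
4: W B4 → L1 hit [D]
5: W B4 → L1 hit [D]
6: W B2 → L2 miss [D]
7: W B0 → L0 miss wb→B3 [D]
8: W B0 → L0 hit [D]
9: R B5 → L2 miss wb→B2 [-]

DIRTY = [0, 4]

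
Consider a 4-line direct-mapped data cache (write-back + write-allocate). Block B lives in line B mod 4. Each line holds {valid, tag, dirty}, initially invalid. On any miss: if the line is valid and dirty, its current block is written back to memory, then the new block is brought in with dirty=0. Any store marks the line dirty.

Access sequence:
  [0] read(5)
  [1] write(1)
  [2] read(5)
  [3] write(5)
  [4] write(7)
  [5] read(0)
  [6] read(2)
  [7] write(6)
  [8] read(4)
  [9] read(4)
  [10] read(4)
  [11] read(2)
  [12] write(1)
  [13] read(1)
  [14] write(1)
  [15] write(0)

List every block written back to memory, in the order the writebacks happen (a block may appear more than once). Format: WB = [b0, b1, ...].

  0 | R B5 → L1 miss [-]
  1 | W B1 → L1 miss [D]
  2 | R B5 → L1 miss wb→B1 [-]
  3 | W B5 → L1 hit [D]
  4 | W B7 → L3 miss [D]
  5 | R B0 → L0 miss [-]
  6 | R B2 → L2 miss [-]
  7 | W B6 → L2 miss [D]
  8 | R B4 → L0 miss [-]
  9 | R B4 → L0 hit [-]
  10 | R B4 → L0 hit [-]
  11 | R B2 → L2 miss wb→B6 [-]
  12 | W B1 → L1 miss wb→B5 [D]
  13 | R B1 → L1 hit [D]
  14 | W B1 → L1 hit [D]
  15 | W B0 → L0 miss [D]

WB = [1, 6, 5]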